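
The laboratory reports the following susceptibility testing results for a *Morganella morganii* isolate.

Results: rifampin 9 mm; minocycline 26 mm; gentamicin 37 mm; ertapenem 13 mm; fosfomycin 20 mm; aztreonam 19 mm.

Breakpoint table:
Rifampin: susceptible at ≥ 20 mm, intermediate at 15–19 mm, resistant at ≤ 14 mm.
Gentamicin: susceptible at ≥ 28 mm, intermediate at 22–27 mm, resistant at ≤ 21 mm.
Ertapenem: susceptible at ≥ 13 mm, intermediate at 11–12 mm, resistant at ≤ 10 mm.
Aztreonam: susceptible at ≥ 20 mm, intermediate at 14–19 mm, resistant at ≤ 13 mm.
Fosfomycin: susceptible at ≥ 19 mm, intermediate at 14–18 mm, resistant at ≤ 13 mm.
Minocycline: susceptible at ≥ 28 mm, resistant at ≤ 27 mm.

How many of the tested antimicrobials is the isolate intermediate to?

Rifampin: 9 mm is ≤ 14 mm ⇒ R
Minocycline (26 mm) ≤ 27 mm — Resistant
Gentamicin 37 mm: ≥ 28 mm → susceptible
Ertapenem 13 mm: ≥ 13 mm — susceptible
Fosfomycin 20 mm: ≥ 19 mm ⇒ S
Aztreonam 19 mm: in 14–19 mm → I
Intermediate: 1

1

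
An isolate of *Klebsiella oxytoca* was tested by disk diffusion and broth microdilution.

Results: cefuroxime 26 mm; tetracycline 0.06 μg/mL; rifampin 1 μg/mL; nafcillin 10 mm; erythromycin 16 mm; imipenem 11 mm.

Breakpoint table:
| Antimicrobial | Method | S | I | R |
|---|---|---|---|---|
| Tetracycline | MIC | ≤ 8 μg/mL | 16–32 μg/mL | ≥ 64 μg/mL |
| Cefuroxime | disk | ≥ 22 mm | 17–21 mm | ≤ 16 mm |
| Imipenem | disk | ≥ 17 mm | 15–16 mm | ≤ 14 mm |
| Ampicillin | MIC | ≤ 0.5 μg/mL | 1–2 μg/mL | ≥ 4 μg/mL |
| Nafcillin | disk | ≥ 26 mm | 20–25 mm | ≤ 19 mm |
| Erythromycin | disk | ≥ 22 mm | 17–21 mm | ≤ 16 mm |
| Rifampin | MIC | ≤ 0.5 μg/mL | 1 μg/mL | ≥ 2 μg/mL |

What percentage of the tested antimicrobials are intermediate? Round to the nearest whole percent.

17%

Cefuroxime 26 mm: ≥ 22 mm ⇒ S
Tetracycline: 0.06 μg/mL is ≤ 8 μg/mL — S
Rifampin 1 μg/mL: = 1 μg/mL — intermediate
Nafcillin (10 mm) ≤ 19 mm → R
Erythromycin: 16 mm is ≤ 16 mm — Resistant
Imipenem 11 mm: ≤ 14 mm — Resistant
Intermediate: 1/6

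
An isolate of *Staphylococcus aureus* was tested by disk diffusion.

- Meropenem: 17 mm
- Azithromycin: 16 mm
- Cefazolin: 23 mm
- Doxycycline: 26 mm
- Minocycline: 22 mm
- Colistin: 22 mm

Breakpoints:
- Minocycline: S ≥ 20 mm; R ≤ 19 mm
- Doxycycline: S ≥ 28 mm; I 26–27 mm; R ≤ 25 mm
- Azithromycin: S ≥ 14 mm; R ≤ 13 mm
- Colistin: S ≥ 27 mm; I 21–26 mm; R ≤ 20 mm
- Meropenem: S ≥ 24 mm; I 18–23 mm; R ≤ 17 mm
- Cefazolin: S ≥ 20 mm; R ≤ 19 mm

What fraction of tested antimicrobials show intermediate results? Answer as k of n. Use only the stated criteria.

2 of 6

Meropenem (17 mm) ≤ 17 mm → Resistant
Azithromycin 16 mm: ≥ 14 mm — susceptible
Cefazolin: 23 mm is ≥ 20 mm → S
Doxycycline 26 mm: in 26–27 mm ⇒ intermediate
Minocycline (22 mm) ≥ 20 mm — Susceptible
Colistin (22 mm) in 21–26 mm — I
Intermediate: 2/6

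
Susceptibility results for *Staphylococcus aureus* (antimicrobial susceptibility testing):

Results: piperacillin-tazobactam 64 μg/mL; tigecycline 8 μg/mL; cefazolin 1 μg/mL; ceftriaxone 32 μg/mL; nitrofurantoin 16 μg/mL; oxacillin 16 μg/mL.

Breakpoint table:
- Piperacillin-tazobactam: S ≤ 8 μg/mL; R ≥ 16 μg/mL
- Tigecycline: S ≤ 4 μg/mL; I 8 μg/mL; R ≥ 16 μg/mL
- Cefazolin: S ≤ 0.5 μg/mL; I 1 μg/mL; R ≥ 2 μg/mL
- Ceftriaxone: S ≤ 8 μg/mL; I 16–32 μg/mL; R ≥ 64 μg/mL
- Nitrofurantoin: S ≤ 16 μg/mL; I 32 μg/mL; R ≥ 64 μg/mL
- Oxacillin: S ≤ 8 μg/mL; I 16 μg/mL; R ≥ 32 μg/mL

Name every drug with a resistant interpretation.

Piperacillin-tazobactam 64 μg/mL: ≥ 16 μg/mL — resistant
Tigecycline 8 μg/mL: = 8 μg/mL — I
Cefazolin 1 μg/mL: = 1 μg/mL ⇒ Intermediate
Ceftriaxone (32 μg/mL) in 16–32 μg/mL — I
Nitrofurantoin 16 μg/mL: ≤ 16 μg/mL ⇒ susceptible
Oxacillin (16 μg/mL) = 16 μg/mL ⇒ Intermediate

piperacillin-tazobactam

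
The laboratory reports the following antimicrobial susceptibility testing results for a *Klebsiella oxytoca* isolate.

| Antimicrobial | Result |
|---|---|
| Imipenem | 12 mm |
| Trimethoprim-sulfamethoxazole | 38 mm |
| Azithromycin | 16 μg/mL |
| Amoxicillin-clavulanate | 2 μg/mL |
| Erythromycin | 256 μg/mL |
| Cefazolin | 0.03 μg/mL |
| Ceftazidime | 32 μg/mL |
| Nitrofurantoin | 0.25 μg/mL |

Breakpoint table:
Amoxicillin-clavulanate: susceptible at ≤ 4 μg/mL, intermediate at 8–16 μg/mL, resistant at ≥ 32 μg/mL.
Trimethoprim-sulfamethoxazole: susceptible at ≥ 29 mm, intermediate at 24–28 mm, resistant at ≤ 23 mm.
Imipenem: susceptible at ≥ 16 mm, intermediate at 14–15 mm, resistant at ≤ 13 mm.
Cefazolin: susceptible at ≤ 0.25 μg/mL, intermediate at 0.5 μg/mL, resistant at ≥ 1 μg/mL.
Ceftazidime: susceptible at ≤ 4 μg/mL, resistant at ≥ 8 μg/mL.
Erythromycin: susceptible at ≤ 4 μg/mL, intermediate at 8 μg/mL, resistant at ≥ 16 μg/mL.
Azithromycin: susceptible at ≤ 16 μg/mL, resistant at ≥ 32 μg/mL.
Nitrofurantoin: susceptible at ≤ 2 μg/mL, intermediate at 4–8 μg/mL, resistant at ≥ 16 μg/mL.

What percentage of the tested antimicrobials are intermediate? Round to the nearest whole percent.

Imipenem 12 mm: ≤ 13 mm — R
Trimethoprim-sulfamethoxazole 38 mm: ≥ 29 mm — S
Azithromycin (16 μg/mL) ≤ 16 μg/mL ⇒ S
Amoxicillin-clavulanate (2 μg/mL) ≤ 4 μg/mL ⇒ S
Erythromycin (256 μg/mL) ≥ 16 μg/mL → resistant
Cefazolin (0.03 μg/mL) ≤ 0.25 μg/mL → Susceptible
Ceftazidime (32 μg/mL) ≥ 8 μg/mL → R
Nitrofurantoin 0.25 μg/mL: ≤ 2 μg/mL — S
Intermediate: 0/8

0%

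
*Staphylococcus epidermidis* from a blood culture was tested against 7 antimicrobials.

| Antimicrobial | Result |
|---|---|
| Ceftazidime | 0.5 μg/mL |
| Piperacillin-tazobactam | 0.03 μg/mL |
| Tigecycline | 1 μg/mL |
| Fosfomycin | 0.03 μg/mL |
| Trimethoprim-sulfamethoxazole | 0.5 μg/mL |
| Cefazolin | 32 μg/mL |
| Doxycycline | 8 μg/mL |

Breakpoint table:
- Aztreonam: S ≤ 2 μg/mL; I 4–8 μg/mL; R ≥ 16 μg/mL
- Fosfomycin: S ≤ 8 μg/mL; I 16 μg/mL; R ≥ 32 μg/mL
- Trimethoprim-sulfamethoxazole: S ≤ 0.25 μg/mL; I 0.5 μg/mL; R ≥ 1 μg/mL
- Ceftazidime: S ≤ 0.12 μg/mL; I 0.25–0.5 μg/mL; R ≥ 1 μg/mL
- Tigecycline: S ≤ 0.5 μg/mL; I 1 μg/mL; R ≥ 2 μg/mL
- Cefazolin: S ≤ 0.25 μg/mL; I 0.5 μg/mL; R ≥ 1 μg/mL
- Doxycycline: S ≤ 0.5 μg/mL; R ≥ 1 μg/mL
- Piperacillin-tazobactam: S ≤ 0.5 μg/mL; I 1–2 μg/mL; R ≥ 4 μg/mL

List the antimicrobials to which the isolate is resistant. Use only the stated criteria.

Ceftazidime (0.5 μg/mL) in 0.25–0.5 μg/mL — intermediate
Piperacillin-tazobactam 0.03 μg/mL: ≤ 0.5 μg/mL → susceptible
Tigecycline 1 μg/mL: = 1 μg/mL → I
Fosfomycin (0.03 μg/mL) ≤ 8 μg/mL ⇒ Susceptible
Trimethoprim-sulfamethoxazole (0.5 μg/mL) = 0.5 μg/mL ⇒ I
Cefazolin: 32 μg/mL is ≥ 1 μg/mL → R
Doxycycline: 8 μg/mL is ≥ 1 μg/mL → resistant

cefazolin, doxycycline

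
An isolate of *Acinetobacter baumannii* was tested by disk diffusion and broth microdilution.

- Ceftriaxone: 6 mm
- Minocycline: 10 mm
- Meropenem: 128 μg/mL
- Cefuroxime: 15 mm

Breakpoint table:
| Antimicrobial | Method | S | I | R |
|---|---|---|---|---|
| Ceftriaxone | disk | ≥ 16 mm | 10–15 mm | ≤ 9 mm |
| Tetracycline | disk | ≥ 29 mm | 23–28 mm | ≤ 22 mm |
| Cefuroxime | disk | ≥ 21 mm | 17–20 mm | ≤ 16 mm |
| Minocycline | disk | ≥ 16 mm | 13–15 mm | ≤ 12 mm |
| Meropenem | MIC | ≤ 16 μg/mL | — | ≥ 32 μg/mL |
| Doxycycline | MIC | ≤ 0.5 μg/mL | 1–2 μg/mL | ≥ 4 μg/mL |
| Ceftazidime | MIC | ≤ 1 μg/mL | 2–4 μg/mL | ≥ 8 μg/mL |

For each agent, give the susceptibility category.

R, R, R, R

Ceftriaxone: 6 mm is ≤ 9 mm — R
Minocycline 10 mm: ≤ 12 mm → Resistant
Meropenem: 128 μg/mL is ≥ 32 μg/mL → Resistant
Cefuroxime (15 mm) ≤ 16 mm — R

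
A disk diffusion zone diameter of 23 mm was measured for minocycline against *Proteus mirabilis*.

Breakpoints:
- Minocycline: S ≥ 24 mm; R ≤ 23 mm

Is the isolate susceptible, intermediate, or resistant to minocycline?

Minocycline (23 mm) ≤ 23 mm ⇒ resistant

R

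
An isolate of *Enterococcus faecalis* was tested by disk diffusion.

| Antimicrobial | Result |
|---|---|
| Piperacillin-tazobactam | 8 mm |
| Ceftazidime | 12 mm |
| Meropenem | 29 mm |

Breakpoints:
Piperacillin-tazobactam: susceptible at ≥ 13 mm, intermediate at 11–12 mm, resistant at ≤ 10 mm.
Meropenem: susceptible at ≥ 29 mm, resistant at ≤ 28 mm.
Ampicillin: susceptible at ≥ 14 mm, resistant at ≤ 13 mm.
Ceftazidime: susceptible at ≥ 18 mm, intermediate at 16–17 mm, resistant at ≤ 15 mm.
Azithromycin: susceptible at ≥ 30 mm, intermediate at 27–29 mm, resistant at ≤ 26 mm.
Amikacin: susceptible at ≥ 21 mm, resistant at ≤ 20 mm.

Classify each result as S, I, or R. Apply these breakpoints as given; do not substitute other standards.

Piperacillin-tazobactam 8 mm: ≤ 10 mm → resistant
Ceftazidime: 12 mm is ≤ 15 mm — Resistant
Meropenem 29 mm: ≥ 29 mm ⇒ S

R, R, S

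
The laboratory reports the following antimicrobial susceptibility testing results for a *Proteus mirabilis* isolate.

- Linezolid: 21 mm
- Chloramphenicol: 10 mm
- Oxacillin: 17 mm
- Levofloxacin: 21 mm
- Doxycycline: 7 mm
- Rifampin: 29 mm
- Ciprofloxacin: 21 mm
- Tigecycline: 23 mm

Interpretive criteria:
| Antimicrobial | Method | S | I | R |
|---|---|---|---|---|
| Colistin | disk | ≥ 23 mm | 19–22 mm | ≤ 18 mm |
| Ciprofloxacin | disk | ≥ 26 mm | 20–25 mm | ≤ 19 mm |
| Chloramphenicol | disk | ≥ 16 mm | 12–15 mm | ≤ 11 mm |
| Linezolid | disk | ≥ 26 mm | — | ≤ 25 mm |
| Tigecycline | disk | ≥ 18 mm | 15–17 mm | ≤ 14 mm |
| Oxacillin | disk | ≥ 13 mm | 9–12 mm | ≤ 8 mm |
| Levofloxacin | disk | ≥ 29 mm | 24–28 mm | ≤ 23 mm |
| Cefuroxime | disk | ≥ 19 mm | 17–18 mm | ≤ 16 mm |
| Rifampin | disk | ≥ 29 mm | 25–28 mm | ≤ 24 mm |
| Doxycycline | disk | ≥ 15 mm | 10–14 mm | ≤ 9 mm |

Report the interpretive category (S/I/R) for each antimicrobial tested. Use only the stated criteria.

Linezolid (21 mm) ≤ 25 mm ⇒ Resistant
Chloramphenicol (10 mm) ≤ 11 mm — resistant
Oxacillin 17 mm: ≥ 13 mm → susceptible
Levofloxacin 21 mm: ≤ 23 mm — R
Doxycycline: 7 mm is ≤ 9 mm → Resistant
Rifampin: 29 mm is ≥ 29 mm → susceptible
Ciprofloxacin 21 mm: in 20–25 mm → I
Tigecycline (23 mm) ≥ 18 mm → Susceptible

R, R, S, R, R, S, I, S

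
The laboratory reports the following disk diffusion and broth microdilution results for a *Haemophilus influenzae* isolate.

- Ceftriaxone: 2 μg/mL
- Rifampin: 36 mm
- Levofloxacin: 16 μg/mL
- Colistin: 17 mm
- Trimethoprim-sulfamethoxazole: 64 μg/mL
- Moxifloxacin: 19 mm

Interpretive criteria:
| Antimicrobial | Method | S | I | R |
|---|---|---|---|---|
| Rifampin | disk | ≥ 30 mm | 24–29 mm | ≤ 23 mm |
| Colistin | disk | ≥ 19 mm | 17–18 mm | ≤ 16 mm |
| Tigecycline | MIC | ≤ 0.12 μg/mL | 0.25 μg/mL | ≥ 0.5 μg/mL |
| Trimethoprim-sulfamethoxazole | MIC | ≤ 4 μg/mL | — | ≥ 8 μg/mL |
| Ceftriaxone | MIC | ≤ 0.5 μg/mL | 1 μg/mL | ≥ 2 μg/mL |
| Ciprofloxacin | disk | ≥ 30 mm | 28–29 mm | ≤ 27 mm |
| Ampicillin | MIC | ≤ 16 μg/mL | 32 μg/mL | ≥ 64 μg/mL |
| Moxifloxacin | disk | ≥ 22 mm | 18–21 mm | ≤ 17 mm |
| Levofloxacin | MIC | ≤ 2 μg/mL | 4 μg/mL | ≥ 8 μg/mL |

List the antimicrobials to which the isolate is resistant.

Ceftriaxone (2 μg/mL) ≥ 2 μg/mL → resistant
Rifampin: 36 mm is ≥ 30 mm → S
Levofloxacin 16 μg/mL: ≥ 8 μg/mL — resistant
Colistin (17 mm) in 17–18 mm — intermediate
Trimethoprim-sulfamethoxazole 64 μg/mL: ≥ 8 μg/mL — resistant
Moxifloxacin (19 mm) in 18–21 mm — I

ceftriaxone, levofloxacin, trimethoprim-sulfamethoxazole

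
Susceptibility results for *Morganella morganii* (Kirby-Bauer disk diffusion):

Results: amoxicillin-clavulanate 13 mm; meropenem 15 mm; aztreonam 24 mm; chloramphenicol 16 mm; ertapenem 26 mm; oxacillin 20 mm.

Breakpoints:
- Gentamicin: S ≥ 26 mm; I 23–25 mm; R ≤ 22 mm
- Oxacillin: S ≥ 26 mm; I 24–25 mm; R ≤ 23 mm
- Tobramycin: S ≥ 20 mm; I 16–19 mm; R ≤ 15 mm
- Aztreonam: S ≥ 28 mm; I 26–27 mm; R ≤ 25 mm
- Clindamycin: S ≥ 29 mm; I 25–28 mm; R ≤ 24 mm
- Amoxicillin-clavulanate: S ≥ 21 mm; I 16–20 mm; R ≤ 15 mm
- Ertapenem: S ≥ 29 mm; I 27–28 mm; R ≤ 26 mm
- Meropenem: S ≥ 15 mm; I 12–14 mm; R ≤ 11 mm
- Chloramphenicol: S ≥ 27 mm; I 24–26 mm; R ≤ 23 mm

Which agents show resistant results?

amoxicillin-clavulanate, aztreonam, chloramphenicol, ertapenem, oxacillin

Amoxicillin-clavulanate (13 mm) ≤ 15 mm — resistant
Meropenem 15 mm: ≥ 15 mm — S
Aztreonam: 24 mm is ≤ 25 mm — resistant
Chloramphenicol (16 mm) ≤ 23 mm ⇒ R
Ertapenem 26 mm: ≤ 26 mm ⇒ resistant
Oxacillin 20 mm: ≤ 23 mm — resistant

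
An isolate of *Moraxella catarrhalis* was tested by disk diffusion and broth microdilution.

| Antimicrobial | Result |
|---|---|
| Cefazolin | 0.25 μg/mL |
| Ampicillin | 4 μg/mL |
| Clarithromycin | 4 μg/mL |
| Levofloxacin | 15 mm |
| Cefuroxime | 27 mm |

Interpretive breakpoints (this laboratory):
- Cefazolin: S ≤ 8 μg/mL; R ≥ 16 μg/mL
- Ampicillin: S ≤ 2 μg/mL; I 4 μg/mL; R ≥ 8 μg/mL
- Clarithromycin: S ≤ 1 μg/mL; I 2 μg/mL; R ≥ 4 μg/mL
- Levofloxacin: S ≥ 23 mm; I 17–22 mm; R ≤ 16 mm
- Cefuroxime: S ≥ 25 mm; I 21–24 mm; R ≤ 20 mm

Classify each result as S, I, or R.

S, I, R, R, S

Cefazolin (0.25 μg/mL) ≤ 8 μg/mL — S
Ampicillin 4 μg/mL: = 4 μg/mL → intermediate
Clarithromycin 4 μg/mL: ≥ 4 μg/mL — Resistant
Levofloxacin: 15 mm is ≤ 16 mm → resistant
Cefuroxime 27 mm: ≥ 25 mm → Susceptible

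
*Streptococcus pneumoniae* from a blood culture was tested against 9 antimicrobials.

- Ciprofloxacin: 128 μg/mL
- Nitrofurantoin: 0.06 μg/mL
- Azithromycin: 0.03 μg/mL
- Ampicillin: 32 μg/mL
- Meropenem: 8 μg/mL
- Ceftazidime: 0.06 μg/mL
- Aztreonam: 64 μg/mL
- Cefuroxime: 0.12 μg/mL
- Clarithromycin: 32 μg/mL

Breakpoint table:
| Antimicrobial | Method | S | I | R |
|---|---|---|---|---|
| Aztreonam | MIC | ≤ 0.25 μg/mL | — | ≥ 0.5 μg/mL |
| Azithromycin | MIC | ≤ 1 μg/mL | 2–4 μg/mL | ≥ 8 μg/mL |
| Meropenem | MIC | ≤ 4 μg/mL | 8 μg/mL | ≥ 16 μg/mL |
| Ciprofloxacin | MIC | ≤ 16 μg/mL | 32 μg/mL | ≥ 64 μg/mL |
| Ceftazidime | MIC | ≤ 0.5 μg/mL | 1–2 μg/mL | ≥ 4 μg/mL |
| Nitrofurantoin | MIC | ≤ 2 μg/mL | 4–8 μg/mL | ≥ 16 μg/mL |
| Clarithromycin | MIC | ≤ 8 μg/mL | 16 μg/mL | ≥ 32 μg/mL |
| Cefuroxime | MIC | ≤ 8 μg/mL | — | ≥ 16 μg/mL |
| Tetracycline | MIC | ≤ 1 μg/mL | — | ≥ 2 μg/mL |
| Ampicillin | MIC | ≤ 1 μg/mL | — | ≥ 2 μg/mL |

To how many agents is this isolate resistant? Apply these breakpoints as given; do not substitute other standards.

4

Ciprofloxacin 128 μg/mL: ≥ 64 μg/mL ⇒ resistant
Nitrofurantoin: 0.06 μg/mL is ≤ 2 μg/mL ⇒ S
Azithromycin: 0.03 μg/mL is ≤ 1 μg/mL ⇒ susceptible
Ampicillin: 32 μg/mL is ≥ 2 μg/mL — R
Meropenem: 8 μg/mL is = 8 μg/mL ⇒ I
Ceftazidime: 0.06 μg/mL is ≤ 0.5 μg/mL → S
Aztreonam 64 μg/mL: ≥ 0.5 μg/mL → resistant
Cefuroxime: 0.12 μg/mL is ≤ 8 μg/mL → susceptible
Clarithromycin (32 μg/mL) ≥ 32 μg/mL → resistant
Resistant: 4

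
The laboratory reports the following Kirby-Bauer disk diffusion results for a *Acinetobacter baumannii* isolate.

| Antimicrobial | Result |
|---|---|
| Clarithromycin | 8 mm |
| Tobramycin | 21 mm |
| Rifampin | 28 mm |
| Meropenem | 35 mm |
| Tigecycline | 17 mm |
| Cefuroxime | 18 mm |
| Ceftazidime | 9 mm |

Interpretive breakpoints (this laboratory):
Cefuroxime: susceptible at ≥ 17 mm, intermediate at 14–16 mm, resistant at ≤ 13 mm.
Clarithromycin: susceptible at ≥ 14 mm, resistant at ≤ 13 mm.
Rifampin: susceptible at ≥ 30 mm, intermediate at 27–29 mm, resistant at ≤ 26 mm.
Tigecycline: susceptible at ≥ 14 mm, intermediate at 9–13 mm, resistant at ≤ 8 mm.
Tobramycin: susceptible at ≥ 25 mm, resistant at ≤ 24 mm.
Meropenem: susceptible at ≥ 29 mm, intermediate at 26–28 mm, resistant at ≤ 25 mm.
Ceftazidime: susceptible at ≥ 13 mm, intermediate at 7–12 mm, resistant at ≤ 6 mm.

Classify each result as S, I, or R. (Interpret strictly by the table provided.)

R, R, I, S, S, S, I

Clarithromycin 8 mm: ≤ 13 mm ⇒ resistant
Tobramycin 21 mm: ≤ 24 mm ⇒ resistant
Rifampin: 28 mm is in 27–29 mm → intermediate
Meropenem 35 mm: ≥ 29 mm → susceptible
Tigecycline: 17 mm is ≥ 14 mm → Susceptible
Cefuroxime: 18 mm is ≥ 17 mm — Susceptible
Ceftazidime: 9 mm is in 7–12 mm → intermediate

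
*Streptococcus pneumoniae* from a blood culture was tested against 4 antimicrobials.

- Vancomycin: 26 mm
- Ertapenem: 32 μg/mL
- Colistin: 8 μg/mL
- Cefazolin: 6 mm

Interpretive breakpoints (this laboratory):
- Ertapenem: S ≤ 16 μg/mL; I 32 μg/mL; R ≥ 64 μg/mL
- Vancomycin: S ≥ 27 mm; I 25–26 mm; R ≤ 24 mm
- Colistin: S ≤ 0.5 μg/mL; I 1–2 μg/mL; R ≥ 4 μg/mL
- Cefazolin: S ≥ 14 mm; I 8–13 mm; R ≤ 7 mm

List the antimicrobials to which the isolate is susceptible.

none

Vancomycin (26 mm) in 25–26 mm — I
Ertapenem: 32 μg/mL is = 32 μg/mL → Intermediate
Colistin (8 μg/mL) ≥ 4 μg/mL → R
Cefazolin 6 mm: ≤ 7 mm → resistant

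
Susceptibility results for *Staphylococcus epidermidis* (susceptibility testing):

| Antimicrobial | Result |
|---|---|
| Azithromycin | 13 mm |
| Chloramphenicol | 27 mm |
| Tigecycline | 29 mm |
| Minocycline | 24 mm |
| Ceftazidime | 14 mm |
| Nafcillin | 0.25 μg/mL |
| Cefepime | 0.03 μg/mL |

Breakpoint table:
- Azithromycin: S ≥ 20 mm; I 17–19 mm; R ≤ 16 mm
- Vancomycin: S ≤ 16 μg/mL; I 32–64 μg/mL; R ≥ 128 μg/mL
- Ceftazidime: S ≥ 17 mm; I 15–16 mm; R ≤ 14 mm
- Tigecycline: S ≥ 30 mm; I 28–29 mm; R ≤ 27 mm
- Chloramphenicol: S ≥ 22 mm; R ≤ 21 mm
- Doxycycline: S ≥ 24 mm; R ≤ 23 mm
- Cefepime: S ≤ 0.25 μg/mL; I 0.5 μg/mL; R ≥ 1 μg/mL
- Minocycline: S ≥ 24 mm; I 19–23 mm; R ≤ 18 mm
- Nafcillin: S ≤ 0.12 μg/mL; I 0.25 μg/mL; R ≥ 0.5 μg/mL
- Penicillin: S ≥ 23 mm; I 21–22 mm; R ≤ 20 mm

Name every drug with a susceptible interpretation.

Azithromycin 13 mm: ≤ 16 mm → Resistant
Chloramphenicol (27 mm) ≥ 22 mm — S
Tigecycline: 29 mm is in 28–29 mm → I
Minocycline: 24 mm is ≥ 24 mm → susceptible
Ceftazidime (14 mm) ≤ 14 mm ⇒ R
Nafcillin 0.25 μg/mL: = 0.25 μg/mL ⇒ Intermediate
Cefepime (0.03 μg/mL) ≤ 0.25 μg/mL — susceptible

chloramphenicol, minocycline, cefepime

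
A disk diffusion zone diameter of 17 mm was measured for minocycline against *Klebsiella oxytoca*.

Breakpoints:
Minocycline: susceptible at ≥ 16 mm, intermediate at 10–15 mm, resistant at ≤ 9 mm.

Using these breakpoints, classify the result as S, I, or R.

Minocycline: 17 mm is ≥ 16 mm → susceptible

S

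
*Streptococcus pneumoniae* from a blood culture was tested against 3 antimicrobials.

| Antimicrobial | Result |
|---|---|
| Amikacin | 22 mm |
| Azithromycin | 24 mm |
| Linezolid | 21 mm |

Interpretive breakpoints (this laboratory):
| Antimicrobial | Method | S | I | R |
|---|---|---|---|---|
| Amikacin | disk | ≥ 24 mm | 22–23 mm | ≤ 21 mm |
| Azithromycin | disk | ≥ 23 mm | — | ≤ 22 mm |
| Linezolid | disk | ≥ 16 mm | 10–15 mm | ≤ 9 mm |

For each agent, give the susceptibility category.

Amikacin: 22 mm is in 22–23 mm ⇒ I
Azithromycin 24 mm: ≥ 23 mm → susceptible
Linezolid 21 mm: ≥ 16 mm → S

I, S, S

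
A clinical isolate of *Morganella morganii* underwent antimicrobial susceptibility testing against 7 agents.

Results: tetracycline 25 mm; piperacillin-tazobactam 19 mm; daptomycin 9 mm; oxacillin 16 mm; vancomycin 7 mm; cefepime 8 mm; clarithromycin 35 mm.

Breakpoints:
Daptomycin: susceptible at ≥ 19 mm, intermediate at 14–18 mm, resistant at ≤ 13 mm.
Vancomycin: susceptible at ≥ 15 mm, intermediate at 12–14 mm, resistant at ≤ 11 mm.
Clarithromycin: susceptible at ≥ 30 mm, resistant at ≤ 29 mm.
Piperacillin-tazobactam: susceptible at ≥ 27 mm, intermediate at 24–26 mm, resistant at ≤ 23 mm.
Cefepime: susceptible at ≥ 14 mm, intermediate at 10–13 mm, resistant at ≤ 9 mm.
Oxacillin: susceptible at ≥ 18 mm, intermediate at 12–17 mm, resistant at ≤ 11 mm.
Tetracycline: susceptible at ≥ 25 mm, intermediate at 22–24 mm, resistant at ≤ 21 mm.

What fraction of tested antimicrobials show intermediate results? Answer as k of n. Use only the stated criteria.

1 of 7

Tetracycline (25 mm) ≥ 25 mm ⇒ susceptible
Piperacillin-tazobactam 19 mm: ≤ 23 mm ⇒ Resistant
Daptomycin: 9 mm is ≤ 13 mm — resistant
Oxacillin (16 mm) in 12–17 mm → intermediate
Vancomycin (7 mm) ≤ 11 mm — R
Cefepime: 8 mm is ≤ 9 mm ⇒ R
Clarithromycin (35 mm) ≥ 30 mm → S
Intermediate: 1/7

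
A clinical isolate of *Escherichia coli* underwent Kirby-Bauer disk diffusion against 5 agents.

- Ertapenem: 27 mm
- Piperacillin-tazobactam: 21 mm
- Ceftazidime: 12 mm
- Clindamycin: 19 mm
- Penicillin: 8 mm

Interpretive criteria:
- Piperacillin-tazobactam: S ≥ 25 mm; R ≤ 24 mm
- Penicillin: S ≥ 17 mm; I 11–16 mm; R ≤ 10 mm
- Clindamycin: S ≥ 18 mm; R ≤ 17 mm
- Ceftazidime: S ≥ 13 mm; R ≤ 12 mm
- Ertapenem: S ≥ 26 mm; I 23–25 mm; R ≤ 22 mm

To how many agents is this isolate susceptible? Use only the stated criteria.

Ertapenem 27 mm: ≥ 26 mm ⇒ susceptible
Piperacillin-tazobactam: 21 mm is ≤ 24 mm → R
Ceftazidime: 12 mm is ≤ 12 mm — Resistant
Clindamycin: 19 mm is ≥ 18 mm ⇒ S
Penicillin: 8 mm is ≤ 10 mm ⇒ R
Susceptible: 2

2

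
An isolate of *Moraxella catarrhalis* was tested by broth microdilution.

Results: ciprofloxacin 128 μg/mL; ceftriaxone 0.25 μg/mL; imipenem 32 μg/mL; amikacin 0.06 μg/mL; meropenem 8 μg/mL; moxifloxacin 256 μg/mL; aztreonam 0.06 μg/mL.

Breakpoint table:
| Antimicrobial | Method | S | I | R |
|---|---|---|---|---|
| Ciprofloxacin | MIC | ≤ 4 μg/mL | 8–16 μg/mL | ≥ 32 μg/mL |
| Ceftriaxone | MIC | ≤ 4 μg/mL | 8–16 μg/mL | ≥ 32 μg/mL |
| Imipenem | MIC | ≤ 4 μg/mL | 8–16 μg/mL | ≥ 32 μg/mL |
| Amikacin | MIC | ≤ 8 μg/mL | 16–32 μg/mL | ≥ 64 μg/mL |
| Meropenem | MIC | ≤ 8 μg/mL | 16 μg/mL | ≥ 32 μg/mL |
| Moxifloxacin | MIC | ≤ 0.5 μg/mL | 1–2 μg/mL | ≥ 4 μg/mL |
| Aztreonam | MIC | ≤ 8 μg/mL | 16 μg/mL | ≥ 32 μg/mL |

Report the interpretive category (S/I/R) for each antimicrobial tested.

Ciprofloxacin 128 μg/mL: ≥ 32 μg/mL — Resistant
Ceftriaxone: 0.25 μg/mL is ≤ 4 μg/mL ⇒ susceptible
Imipenem (32 μg/mL) ≥ 32 μg/mL → R
Amikacin 0.06 μg/mL: ≤ 8 μg/mL — S
Meropenem 8 μg/mL: ≤ 8 μg/mL → Susceptible
Moxifloxacin: 256 μg/mL is ≥ 4 μg/mL → R
Aztreonam: 0.06 μg/mL is ≤ 8 μg/mL ⇒ Susceptible

R, S, R, S, S, R, S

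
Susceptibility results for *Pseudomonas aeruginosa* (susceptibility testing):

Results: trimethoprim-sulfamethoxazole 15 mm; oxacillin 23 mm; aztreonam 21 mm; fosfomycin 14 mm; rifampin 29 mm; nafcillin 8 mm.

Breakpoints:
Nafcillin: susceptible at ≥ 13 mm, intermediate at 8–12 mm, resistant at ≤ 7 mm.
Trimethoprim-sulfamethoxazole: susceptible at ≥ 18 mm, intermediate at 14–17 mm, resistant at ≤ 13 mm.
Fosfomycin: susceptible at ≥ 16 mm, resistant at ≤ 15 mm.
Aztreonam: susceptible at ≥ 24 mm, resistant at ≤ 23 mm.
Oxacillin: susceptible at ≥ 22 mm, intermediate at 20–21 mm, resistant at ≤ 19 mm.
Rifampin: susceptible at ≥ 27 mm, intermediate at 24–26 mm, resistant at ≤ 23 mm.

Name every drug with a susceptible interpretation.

oxacillin, rifampin

Trimethoprim-sulfamethoxazole (15 mm) in 14–17 mm ⇒ intermediate
Oxacillin 23 mm: ≥ 22 mm — Susceptible
Aztreonam: 21 mm is ≤ 23 mm → resistant
Fosfomycin (14 mm) ≤ 15 mm ⇒ Resistant
Rifampin: 29 mm is ≥ 27 mm ⇒ susceptible
Nafcillin 8 mm: in 8–12 mm → intermediate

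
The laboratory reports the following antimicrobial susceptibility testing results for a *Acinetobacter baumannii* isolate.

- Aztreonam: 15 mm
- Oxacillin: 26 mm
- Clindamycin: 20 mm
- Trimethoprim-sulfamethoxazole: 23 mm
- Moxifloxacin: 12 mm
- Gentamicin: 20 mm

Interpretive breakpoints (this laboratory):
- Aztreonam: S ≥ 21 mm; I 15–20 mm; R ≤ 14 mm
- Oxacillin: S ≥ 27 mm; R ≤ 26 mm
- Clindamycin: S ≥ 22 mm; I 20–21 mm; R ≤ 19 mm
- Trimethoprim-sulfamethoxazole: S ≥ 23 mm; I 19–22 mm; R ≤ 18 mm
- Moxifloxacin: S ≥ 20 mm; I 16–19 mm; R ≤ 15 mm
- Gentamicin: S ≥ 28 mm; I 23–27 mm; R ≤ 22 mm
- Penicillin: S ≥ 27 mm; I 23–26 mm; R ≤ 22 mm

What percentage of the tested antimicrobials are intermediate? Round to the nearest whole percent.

33%

Aztreonam 15 mm: in 15–20 mm — I
Oxacillin 26 mm: ≤ 26 mm — resistant
Clindamycin 20 mm: in 20–21 mm → Intermediate
Trimethoprim-sulfamethoxazole: 23 mm is ≥ 23 mm ⇒ susceptible
Moxifloxacin 12 mm: ≤ 15 mm ⇒ R
Gentamicin: 20 mm is ≤ 22 mm — Resistant
Intermediate: 2/6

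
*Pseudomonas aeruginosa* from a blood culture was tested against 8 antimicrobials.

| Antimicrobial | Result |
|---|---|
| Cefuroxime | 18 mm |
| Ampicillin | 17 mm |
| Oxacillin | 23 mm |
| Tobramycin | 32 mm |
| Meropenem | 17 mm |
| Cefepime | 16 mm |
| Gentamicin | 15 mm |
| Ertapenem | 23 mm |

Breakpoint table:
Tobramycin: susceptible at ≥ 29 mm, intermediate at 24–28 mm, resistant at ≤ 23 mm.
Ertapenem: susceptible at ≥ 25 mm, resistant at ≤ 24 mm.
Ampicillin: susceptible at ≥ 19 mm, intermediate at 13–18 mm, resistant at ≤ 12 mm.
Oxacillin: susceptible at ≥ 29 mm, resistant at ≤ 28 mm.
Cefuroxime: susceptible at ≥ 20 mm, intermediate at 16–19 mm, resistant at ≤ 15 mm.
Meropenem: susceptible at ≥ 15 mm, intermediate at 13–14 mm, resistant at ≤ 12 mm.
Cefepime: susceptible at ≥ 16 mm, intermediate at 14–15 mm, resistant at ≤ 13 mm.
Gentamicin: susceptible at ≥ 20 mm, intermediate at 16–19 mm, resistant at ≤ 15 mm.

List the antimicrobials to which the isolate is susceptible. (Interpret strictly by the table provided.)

tobramycin, meropenem, cefepime

Cefuroxime: 18 mm is in 16–19 mm — Intermediate
Ampicillin 17 mm: in 13–18 mm ⇒ I
Oxacillin (23 mm) ≤ 28 mm — R
Tobramycin 32 mm: ≥ 29 mm → susceptible
Meropenem 17 mm: ≥ 15 mm ⇒ S
Cefepime: 16 mm is ≥ 16 mm ⇒ S
Gentamicin (15 mm) ≤ 15 mm ⇒ R
Ertapenem (23 mm) ≤ 24 mm — R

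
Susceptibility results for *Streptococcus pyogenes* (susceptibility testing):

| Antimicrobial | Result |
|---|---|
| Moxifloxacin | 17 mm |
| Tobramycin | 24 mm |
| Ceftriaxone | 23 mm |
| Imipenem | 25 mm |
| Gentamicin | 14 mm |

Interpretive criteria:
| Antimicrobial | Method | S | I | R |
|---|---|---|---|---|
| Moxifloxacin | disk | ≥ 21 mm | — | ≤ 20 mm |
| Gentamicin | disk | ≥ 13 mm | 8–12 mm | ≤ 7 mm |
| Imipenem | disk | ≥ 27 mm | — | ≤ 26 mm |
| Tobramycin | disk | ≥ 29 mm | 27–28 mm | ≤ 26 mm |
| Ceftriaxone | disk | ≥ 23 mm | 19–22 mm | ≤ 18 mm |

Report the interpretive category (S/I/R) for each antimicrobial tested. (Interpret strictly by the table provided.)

Moxifloxacin 17 mm: ≤ 20 mm — R
Tobramycin: 24 mm is ≤ 26 mm ⇒ Resistant
Ceftriaxone: 23 mm is ≥ 23 mm → Susceptible
Imipenem 25 mm: ≤ 26 mm → Resistant
Gentamicin (14 mm) ≥ 13 mm — Susceptible

R, R, S, R, S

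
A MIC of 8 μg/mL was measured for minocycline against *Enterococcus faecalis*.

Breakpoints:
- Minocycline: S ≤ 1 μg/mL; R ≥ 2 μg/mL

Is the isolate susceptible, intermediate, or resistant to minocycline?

Minocycline (8 μg/mL) ≥ 2 μg/mL → resistant

Resistant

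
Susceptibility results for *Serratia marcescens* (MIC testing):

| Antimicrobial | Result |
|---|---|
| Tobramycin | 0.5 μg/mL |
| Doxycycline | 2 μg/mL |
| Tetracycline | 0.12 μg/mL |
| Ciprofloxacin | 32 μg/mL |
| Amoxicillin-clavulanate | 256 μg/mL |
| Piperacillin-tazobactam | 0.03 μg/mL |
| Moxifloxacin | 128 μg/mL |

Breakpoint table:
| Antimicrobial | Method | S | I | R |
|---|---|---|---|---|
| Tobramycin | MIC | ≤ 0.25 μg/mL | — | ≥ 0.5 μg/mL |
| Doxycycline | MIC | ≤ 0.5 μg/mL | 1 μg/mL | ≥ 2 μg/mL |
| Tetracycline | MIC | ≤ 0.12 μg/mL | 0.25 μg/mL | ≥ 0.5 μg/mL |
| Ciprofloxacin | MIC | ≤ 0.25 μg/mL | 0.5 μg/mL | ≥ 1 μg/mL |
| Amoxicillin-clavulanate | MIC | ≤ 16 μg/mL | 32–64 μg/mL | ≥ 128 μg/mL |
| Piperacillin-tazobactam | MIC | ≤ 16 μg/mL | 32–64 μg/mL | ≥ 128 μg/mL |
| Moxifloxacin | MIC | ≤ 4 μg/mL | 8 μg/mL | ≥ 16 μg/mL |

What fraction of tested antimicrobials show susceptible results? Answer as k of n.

2 of 7

Tobramycin: 0.5 μg/mL is ≥ 0.5 μg/mL ⇒ Resistant
Doxycycline (2 μg/mL) ≥ 2 μg/mL → Resistant
Tetracycline (0.12 μg/mL) ≤ 0.12 μg/mL → Susceptible
Ciprofloxacin (32 μg/mL) ≥ 1 μg/mL ⇒ R
Amoxicillin-clavulanate: 256 μg/mL is ≥ 128 μg/mL → resistant
Piperacillin-tazobactam: 0.03 μg/mL is ≤ 16 μg/mL → Susceptible
Moxifloxacin 128 μg/mL: ≥ 16 μg/mL — Resistant
Susceptible: 2/7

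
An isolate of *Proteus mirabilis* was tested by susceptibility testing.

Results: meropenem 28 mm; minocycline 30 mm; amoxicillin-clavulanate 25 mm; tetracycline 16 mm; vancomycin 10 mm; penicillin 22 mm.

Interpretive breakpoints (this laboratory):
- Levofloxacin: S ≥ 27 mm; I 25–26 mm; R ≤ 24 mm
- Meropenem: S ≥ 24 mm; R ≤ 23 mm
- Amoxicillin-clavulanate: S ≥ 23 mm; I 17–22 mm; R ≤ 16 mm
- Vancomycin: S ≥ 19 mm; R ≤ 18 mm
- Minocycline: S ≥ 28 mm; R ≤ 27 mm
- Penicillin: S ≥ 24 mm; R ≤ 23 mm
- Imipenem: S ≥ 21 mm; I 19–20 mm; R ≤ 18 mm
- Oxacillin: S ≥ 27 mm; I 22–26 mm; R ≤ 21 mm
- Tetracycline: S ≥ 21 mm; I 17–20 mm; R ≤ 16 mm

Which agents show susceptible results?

meropenem, minocycline, amoxicillin-clavulanate

Meropenem (28 mm) ≥ 24 mm ⇒ susceptible
Minocycline (30 mm) ≥ 28 mm ⇒ S
Amoxicillin-clavulanate (25 mm) ≥ 23 mm → Susceptible
Tetracycline (16 mm) ≤ 16 mm → R
Vancomycin: 10 mm is ≤ 18 mm ⇒ R
Penicillin: 22 mm is ≤ 23 mm ⇒ R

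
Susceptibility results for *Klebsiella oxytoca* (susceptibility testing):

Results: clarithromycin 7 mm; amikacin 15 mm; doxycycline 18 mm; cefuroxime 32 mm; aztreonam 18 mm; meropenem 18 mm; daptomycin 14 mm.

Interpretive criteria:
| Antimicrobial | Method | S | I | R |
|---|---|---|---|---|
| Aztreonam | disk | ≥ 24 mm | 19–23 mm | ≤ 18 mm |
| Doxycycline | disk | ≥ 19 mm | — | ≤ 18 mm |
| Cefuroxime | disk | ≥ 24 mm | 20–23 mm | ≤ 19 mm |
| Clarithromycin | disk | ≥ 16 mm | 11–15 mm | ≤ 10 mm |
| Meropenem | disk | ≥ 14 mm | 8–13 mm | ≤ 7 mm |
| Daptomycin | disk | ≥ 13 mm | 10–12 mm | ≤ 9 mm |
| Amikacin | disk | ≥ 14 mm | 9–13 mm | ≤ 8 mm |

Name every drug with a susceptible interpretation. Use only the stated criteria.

amikacin, cefuroxime, meropenem, daptomycin

Clarithromycin: 7 mm is ≤ 10 mm — R
Amikacin: 15 mm is ≥ 14 mm — S
Doxycycline 18 mm: ≤ 18 mm ⇒ R
Cefuroxime (32 mm) ≥ 24 mm ⇒ susceptible
Aztreonam 18 mm: ≤ 18 mm → R
Meropenem (18 mm) ≥ 14 mm ⇒ S
Daptomycin: 14 mm is ≥ 13 mm → S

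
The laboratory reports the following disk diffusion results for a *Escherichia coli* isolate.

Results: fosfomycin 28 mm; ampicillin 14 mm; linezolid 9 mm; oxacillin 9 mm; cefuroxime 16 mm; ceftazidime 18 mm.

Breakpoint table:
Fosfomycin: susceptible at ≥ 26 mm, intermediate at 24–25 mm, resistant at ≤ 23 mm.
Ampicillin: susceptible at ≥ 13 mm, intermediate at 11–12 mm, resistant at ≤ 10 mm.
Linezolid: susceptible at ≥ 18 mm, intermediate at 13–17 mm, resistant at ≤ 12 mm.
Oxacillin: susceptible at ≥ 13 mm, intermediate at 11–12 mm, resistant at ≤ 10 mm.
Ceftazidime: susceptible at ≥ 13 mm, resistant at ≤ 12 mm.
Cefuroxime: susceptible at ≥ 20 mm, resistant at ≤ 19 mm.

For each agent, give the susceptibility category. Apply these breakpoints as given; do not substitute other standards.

S, S, R, R, R, S

Fosfomycin: 28 mm is ≥ 26 mm → Susceptible
Ampicillin 14 mm: ≥ 13 mm → susceptible
Linezolid: 9 mm is ≤ 12 mm → Resistant
Oxacillin: 9 mm is ≤ 10 mm ⇒ Resistant
Cefuroxime: 16 mm is ≤ 19 mm → Resistant
Ceftazidime (18 mm) ≥ 13 mm ⇒ S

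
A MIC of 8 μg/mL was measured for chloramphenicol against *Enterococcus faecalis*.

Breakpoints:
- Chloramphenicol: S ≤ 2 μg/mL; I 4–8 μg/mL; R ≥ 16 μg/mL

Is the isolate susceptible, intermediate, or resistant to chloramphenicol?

I

Chloramphenicol 8 μg/mL: in 4–8 μg/mL ⇒ intermediate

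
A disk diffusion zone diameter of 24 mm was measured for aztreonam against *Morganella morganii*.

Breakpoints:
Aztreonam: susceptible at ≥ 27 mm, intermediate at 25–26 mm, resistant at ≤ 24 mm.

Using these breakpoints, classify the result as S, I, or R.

Aztreonam (24 mm) ≤ 24 mm — Resistant

Resistant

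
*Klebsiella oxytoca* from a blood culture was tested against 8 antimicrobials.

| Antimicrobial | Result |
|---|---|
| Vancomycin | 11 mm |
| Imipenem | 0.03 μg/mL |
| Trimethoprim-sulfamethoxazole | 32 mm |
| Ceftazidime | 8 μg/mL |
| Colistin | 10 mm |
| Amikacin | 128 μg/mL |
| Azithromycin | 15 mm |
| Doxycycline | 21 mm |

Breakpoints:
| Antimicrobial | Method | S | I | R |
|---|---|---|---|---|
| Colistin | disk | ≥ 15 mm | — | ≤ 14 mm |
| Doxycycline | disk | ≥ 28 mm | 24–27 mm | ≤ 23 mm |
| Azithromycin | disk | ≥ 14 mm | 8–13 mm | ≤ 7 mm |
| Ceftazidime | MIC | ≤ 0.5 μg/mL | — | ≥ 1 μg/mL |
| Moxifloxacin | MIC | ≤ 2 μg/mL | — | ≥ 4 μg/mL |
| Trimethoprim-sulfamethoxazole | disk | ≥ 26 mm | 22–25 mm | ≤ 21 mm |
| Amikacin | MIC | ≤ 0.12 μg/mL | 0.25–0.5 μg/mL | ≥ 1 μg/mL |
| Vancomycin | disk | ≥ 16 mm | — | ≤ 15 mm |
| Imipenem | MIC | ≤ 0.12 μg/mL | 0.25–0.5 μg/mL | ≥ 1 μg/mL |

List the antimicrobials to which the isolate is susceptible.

imipenem, trimethoprim-sulfamethoxazole, azithromycin

Vancomycin (11 mm) ≤ 15 mm → R
Imipenem: 0.03 μg/mL is ≤ 0.12 μg/mL — Susceptible
Trimethoprim-sulfamethoxazole (32 mm) ≥ 26 mm ⇒ Susceptible
Ceftazidime: 8 μg/mL is ≥ 1 μg/mL ⇒ resistant
Colistin (10 mm) ≤ 14 mm — Resistant
Amikacin: 128 μg/mL is ≥ 1 μg/mL ⇒ R
Azithromycin: 15 mm is ≥ 14 mm ⇒ S
Doxycycline (21 mm) ≤ 23 mm — resistant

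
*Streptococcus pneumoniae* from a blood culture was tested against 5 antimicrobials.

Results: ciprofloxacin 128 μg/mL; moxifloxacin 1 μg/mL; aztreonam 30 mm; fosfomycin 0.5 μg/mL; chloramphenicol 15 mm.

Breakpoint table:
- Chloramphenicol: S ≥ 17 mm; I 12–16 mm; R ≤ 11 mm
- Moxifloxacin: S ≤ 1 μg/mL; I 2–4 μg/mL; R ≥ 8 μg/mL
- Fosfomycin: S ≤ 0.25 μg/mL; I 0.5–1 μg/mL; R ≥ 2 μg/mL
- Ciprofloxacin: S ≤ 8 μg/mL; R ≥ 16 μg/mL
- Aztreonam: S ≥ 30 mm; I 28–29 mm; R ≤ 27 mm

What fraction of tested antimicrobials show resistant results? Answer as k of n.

1 of 5

Ciprofloxacin (128 μg/mL) ≥ 16 μg/mL ⇒ R
Moxifloxacin: 1 μg/mL is ≤ 1 μg/mL — Susceptible
Aztreonam: 30 mm is ≥ 30 mm ⇒ Susceptible
Fosfomycin 0.5 μg/mL: in 0.5–1 μg/mL ⇒ I
Chloramphenicol (15 mm) in 12–16 mm ⇒ Intermediate
Resistant: 1/5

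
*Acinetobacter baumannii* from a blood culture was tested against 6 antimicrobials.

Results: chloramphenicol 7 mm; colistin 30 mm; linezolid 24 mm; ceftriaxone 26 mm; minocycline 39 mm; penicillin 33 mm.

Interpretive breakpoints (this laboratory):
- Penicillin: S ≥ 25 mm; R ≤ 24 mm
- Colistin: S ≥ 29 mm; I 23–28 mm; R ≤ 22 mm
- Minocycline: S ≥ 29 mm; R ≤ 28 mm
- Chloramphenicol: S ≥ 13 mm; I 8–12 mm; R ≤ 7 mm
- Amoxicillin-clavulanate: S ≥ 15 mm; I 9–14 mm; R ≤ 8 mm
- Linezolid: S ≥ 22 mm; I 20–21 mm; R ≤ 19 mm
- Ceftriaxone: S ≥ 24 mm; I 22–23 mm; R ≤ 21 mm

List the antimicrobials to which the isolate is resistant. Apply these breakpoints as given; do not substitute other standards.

Chloramphenicol: 7 mm is ≤ 7 mm ⇒ R
Colistin 30 mm: ≥ 29 mm → Susceptible
Linezolid (24 mm) ≥ 22 mm ⇒ Susceptible
Ceftriaxone (26 mm) ≥ 24 mm — susceptible
Minocycline (39 mm) ≥ 29 mm → susceptible
Penicillin 33 mm: ≥ 25 mm → susceptible

chloramphenicol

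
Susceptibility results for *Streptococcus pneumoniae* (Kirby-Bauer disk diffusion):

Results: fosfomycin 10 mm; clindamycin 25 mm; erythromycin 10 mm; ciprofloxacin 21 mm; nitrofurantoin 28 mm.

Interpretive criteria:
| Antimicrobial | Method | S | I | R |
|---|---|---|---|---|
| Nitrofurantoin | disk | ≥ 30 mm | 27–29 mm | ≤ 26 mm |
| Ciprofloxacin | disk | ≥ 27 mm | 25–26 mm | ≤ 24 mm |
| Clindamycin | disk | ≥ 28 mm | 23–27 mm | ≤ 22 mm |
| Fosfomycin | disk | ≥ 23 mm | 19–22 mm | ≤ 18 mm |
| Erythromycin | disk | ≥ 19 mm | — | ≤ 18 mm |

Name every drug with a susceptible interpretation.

Fosfomycin: 10 mm is ≤ 18 mm ⇒ Resistant
Clindamycin 25 mm: in 23–27 mm ⇒ Intermediate
Erythromycin: 10 mm is ≤ 18 mm → Resistant
Ciprofloxacin 21 mm: ≤ 24 mm → resistant
Nitrofurantoin (28 mm) in 27–29 mm → Intermediate

none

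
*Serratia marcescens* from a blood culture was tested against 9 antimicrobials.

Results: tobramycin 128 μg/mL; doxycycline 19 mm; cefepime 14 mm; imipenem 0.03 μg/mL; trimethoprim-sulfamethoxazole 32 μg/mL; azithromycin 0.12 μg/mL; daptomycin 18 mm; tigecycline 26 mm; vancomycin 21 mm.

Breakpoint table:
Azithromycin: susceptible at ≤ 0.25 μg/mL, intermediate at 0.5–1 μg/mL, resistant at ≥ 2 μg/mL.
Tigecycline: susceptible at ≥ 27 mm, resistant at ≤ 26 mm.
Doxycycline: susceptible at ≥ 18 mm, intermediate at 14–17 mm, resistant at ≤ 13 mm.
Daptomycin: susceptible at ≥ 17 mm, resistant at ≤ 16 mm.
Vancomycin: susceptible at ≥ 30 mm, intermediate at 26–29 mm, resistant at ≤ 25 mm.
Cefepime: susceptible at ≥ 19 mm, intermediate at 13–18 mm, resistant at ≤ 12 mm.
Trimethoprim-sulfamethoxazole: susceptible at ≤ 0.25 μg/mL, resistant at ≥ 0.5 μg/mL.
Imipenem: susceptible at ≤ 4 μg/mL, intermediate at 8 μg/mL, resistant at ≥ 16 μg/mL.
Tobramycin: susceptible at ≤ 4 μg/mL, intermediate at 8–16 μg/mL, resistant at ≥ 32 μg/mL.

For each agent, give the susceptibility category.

Tobramycin (128 μg/mL) ≥ 32 μg/mL → resistant
Doxycycline (19 mm) ≥ 18 mm → Susceptible
Cefepime (14 mm) in 13–18 mm → I
Imipenem 0.03 μg/mL: ≤ 4 μg/mL — Susceptible
Trimethoprim-sulfamethoxazole (32 μg/mL) ≥ 0.5 μg/mL → R
Azithromycin: 0.12 μg/mL is ≤ 0.25 μg/mL → Susceptible
Daptomycin: 18 mm is ≥ 17 mm ⇒ susceptible
Tigecycline: 26 mm is ≤ 26 mm — Resistant
Vancomycin 21 mm: ≤ 25 mm ⇒ resistant

R, S, I, S, R, S, S, R, R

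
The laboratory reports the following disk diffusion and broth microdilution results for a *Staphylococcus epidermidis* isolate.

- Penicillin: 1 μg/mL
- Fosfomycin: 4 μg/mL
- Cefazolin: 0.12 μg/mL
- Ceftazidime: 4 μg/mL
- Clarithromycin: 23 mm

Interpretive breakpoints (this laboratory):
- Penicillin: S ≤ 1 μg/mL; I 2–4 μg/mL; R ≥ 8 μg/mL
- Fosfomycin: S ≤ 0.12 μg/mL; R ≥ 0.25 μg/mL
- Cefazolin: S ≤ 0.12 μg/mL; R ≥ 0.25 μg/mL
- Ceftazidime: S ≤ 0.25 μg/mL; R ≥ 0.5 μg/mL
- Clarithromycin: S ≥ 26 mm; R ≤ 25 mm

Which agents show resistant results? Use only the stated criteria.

fosfomycin, ceftazidime, clarithromycin

Penicillin 1 μg/mL: ≤ 1 μg/mL ⇒ S
Fosfomycin 4 μg/mL: ≥ 0.25 μg/mL ⇒ Resistant
Cefazolin 0.12 μg/mL: ≤ 0.12 μg/mL — S
Ceftazidime: 4 μg/mL is ≥ 0.5 μg/mL — Resistant
Clarithromycin 23 mm: ≤ 25 mm — resistant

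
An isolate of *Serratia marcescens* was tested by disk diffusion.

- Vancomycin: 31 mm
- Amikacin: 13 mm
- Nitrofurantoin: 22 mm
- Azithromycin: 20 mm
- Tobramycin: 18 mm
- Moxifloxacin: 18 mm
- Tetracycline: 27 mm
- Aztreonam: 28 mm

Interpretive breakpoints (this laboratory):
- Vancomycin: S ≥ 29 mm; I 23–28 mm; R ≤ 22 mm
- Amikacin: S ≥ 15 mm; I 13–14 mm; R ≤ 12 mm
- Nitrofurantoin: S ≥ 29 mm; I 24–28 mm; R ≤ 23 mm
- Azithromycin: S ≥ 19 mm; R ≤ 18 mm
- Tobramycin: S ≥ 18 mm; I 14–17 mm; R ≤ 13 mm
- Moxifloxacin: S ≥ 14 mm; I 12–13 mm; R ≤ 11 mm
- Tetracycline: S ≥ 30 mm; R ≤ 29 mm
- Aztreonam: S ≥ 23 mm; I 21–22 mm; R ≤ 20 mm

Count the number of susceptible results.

5

Vancomycin (31 mm) ≥ 29 mm → susceptible
Amikacin 13 mm: in 13–14 mm ⇒ intermediate
Nitrofurantoin: 22 mm is ≤ 23 mm — resistant
Azithromycin: 20 mm is ≥ 19 mm ⇒ Susceptible
Tobramycin: 18 mm is ≥ 18 mm — Susceptible
Moxifloxacin 18 mm: ≥ 14 mm — Susceptible
Tetracycline 27 mm: ≤ 29 mm ⇒ Resistant
Aztreonam 28 mm: ≥ 23 mm → susceptible
Susceptible: 5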